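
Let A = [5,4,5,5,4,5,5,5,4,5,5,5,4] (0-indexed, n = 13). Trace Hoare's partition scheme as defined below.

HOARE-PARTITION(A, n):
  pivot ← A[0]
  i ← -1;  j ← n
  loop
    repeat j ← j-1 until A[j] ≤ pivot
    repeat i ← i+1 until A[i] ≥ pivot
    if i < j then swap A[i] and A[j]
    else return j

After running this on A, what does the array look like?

pivot = A[0] = 5; i = -1, j = 13
j→12 (A[12]=4≤5), i→0 (A[0]=5≥5); i<j, swap → [4,4,5,5,4,5,5,5,4,5,5,5,5]
j→11 (A[11]=5≤5), i→2 (A[2]=5≥5); i<j, swap → [4,4,5,5,4,5,5,5,4,5,5,5,5]
j→10 (A[10]=5≤5), i→3 (A[3]=5≥5); i<j, swap → [4,4,5,5,4,5,5,5,4,5,5,5,5]
j→9 (A[9]=5≤5), i→5 (A[5]=5≥5); i<j, swap → [4,4,5,5,4,5,5,5,4,5,5,5,5]
j→8 (A[8]=4≤5), i→6 (A[6]=5≥5); i<j, swap → [4,4,5,5,4,5,4,5,5,5,5,5,5]
j→7, i→7; i≥j, return j=7. A = [4,4,5,5,4,5,4,5,5,5,5,5,5]

[4,4,5,5,4,5,4,5,5,5,5,5,5]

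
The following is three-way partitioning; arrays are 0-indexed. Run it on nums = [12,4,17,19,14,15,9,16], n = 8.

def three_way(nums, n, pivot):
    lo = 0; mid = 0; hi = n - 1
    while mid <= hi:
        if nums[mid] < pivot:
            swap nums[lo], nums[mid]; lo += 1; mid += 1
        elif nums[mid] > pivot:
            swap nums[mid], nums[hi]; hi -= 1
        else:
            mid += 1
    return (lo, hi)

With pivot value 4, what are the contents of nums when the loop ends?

pivot = 4; lo=0, mid=0, hi=7
nums[mid]=12>4: swap nums[0],nums[7]; hi=6 → [16,4,17,19,14,15,9,12]
nums[mid]=16>4: swap nums[0],nums[6]; hi=5 → [9,4,17,19,14,15,16,12]
nums[mid]=9>4: swap nums[0],nums[5]; hi=4 → [15,4,17,19,14,9,16,12]
nums[mid]=15>4: swap nums[0],nums[4]; hi=3 → [14,4,17,19,15,9,16,12]
nums[mid]=14>4: swap nums[0],nums[3]; hi=2 → [19,4,17,14,15,9,16,12]
nums[mid]=19>4: swap nums[0],nums[2]; hi=1 → [17,4,19,14,15,9,16,12]
nums[mid]=17>4: swap nums[0],nums[1]; hi=0 → [4,17,19,14,15,9,16,12]
nums[mid]=4=4: mid=1
end: lo=0, hi=0; nums = [4,17,19,14,15,9,16,12]

[4,17,19,14,15,9,16,12]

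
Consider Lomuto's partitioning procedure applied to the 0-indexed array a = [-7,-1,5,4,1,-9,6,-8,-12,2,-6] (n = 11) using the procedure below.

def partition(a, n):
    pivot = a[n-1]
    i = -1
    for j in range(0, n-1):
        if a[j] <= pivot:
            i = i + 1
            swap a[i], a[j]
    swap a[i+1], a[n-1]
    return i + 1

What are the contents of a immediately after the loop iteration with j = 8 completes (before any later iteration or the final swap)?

pivot = a[10] = -6; i = -1
j=0: a[0]=-7 ≤ -6 → i=0, swap a[0],a[0] (no change) → [-7,-1,5,4,1,-9,6,-8,-12,2,-6]
j=1: a[1]=-1 > -6 → no swap
j=2: a[2]=5 > -6 → no swap
j=3: a[3]=4 > -6 → no swap
j=4: a[4]=1 > -6 → no swap
j=5: a[5]=-9 ≤ -6 → i=1, swap a[1],a[5] → [-7,-9,5,4,1,-1,6,-8,-12,2,-6]
j=6: a[6]=6 > -6 → no swap
j=7: a[7]=-8 ≤ -6 → i=2, swap a[2],a[7] → [-7,-9,-8,4,1,-1,6,5,-12,2,-6]
j=8: a[8]=-12 ≤ -6 → i=3, swap a[3],a[8] → [-7,-9,-8,-12,1,-1,6,5,4,2,-6]
(after j=8) a = [-7,-9,-8,-12,1,-1,6,5,4,2,-6]

[-7,-9,-8,-12,1,-1,6,5,4,2,-6]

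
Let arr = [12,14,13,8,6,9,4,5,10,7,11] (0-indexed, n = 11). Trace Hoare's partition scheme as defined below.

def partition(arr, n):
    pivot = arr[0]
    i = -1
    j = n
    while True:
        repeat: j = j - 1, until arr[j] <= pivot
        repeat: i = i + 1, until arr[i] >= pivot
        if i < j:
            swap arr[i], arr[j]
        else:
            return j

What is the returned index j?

7

pivot = arr[0] = 12; i = -1, j = 11
j→10 (arr[10]=11≤12), i→0 (arr[0]=12≥12); i<j, swap → [11,14,13,8,6,9,4,5,10,7,12]
j→9 (arr[9]=7≤12), i→1 (arr[1]=14≥12); i<j, swap → [11,7,13,8,6,9,4,5,10,14,12]
j→8 (arr[8]=10≤12), i→2 (arr[2]=13≥12); i<j, swap → [11,7,10,8,6,9,4,5,13,14,12]
j→7, i→8; i≥j, return j=7. arr = [11,7,10,8,6,9,4,5,13,14,12]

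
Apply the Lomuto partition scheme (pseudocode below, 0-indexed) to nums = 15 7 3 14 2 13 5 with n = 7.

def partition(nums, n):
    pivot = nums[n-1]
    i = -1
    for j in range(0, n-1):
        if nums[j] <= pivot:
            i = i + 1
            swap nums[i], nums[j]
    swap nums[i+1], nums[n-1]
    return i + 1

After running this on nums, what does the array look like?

pivot = nums[6] = 5; i = -1
j=0: nums[0]=15 > 5 → no swap
j=1: nums[1]=7 > 5 → no swap
j=2: nums[2]=3 ≤ 5 → i=0, swap nums[0],nums[2] → 3 7 15 14 2 13 5
j=3: nums[3]=14 > 5 → no swap
j=4: nums[4]=2 ≤ 5 → i=1, swap nums[1],nums[4] → 3 2 15 14 7 13 5
j=5: nums[5]=13 > 5 → no swap
final swap nums[2],nums[6] → 3 2 5 14 7 13 15; return 2

3 2 5 14 7 13 15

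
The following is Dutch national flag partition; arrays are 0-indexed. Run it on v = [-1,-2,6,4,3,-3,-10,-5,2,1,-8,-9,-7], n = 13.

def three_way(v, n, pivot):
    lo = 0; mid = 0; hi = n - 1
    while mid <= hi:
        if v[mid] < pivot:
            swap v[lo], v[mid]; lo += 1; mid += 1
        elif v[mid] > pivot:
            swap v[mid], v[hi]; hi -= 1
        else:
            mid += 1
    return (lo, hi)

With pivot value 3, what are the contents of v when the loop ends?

[-1,-2,-7,-9,-3,-10,-5,2,1,-8,3,4,6]

lo=0 mid=0 hi=12
-1<3: swap(0,0), lo=1 mid=1 ⇒ [-1,-2,6,4,3,-3,-10,-5,2,1,-8,-9,-7]
-2<3: swap(1,1), lo=2 mid=2 ⇒ [-1,-2,6,4,3,-3,-10,-5,2,1,-8,-9,-7]
6>3: swap(2,12), hi=11 ⇒ [-1,-2,-7,4,3,-3,-10,-5,2,1,-8,-9,6]
-7<3: swap(2,2), lo=3 mid=3 ⇒ [-1,-2,-7,4,3,-3,-10,-5,2,1,-8,-9,6]
4>3: swap(3,11), hi=10 ⇒ [-1,-2,-7,-9,3,-3,-10,-5,2,1,-8,4,6]
-9<3: swap(3,3), lo=4 mid=4 ⇒ [-1,-2,-7,-9,3,-3,-10,-5,2,1,-8,4,6]
3=3: mid=5
-3<3: swap(4,5), lo=5 mid=6 ⇒ [-1,-2,-7,-9,-3,3,-10,-5,2,1,-8,4,6]
-10<3: swap(5,6), lo=6 mid=7 ⇒ [-1,-2,-7,-9,-3,-10,3,-5,2,1,-8,4,6]
-5<3: swap(6,7), lo=7 mid=8 ⇒ [-1,-2,-7,-9,-3,-10,-5,3,2,1,-8,4,6]
2<3: swap(7,8), lo=8 mid=9 ⇒ [-1,-2,-7,-9,-3,-10,-5,2,3,1,-8,4,6]
1<3: swap(8,9), lo=9 mid=10 ⇒ [-1,-2,-7,-9,-3,-10,-5,2,1,3,-8,4,6]
-8<3: swap(9,10), lo=10 mid=11 ⇒ [-1,-2,-7,-9,-3,-10,-5,2,1,-8,3,4,6]
done. lo=10 hi=10; v=[-1,-2,-7,-9,-3,-10,-5,2,1,-8,3,4,6]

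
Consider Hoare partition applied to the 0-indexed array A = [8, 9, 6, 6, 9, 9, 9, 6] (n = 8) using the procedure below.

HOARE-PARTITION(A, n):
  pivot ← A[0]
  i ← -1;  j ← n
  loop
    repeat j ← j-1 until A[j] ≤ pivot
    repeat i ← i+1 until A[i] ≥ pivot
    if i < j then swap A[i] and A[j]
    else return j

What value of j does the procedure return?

2

pivot = A[0] = 8; i = -1, j = 8
j→7 (A[7]=6≤8), i→0 (A[0]=8≥8); i<j, swap → [6, 9, 6, 6, 9, 9, 9, 8]
j→3 (A[3]=6≤8), i→1 (A[1]=9≥8); i<j, swap → [6, 6, 6, 9, 9, 9, 9, 8]
j→2, i→3; i≥j, return j=2. A = [6, 6, 6, 9, 9, 9, 9, 8]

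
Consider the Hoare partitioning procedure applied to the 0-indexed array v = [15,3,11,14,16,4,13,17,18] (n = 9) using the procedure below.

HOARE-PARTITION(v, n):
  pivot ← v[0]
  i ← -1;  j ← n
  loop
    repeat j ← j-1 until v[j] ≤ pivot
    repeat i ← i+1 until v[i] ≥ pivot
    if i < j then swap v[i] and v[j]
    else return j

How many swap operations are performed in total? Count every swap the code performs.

pivot = v[0] = 15; i = -1, j = 9
j→6 (v[6]=13≤15), i→0 (v[0]=15≥15); i<j, swap → [13,3,11,14,16,4,15,17,18]
j→5 (v[5]=4≤15), i→4 (v[4]=16≥15); i<j, swap → [13,3,11,14,4,16,15,17,18]
j→4, i→5; i≥j, return j=4. v = [13,3,11,14,4,16,15,17,18]

2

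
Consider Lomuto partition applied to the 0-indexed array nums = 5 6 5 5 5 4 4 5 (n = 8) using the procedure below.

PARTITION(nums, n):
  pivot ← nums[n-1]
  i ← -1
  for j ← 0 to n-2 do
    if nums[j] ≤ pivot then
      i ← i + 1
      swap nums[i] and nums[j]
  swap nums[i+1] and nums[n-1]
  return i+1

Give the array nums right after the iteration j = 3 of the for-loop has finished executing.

pivot=5, i=-1
j=0: 5≤5, i=0, swap(0,0) ⇒ 5 6 5 5 5 4 4 5
j=1: 6>5, skip
j=2: 5≤5, i=1, swap(1,2) ⇒ 5 5 6 5 5 4 4 5
j=3: 5≤5, i=2, swap(2,3) ⇒ 5 5 5 6 5 4 4 5
(after j=3) nums = 5 5 5 6 5 4 4 5

5 5 5 6 5 4 4 5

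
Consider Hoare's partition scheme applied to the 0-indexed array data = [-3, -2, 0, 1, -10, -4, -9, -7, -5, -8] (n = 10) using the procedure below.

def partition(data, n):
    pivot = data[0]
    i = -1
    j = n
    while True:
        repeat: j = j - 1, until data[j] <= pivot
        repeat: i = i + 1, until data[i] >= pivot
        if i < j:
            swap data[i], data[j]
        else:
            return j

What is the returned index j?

pivot=-3
j stops at 9 (-8), i stops at 0 (-3); swap ⇒ [-8, -2, 0, 1, -10, -4, -9, -7, -5, -3]
j stops at 8 (-5), i stops at 1 (-2); swap ⇒ [-8, -5, 0, 1, -10, -4, -9, -7, -2, -3]
j stops at 7 (-7), i stops at 2 (0); swap ⇒ [-8, -5, -7, 1, -10, -4, -9, 0, -2, -3]
j stops at 6 (-9), i stops at 3 (1); swap ⇒ [-8, -5, -7, -9, -10, -4, 1, 0, -2, -3]
j stops at 5, i stops at 6; i≥j ⇒ return 5. data=[-8, -5, -7, -9, -10, -4, 1, 0, -2, -3]

5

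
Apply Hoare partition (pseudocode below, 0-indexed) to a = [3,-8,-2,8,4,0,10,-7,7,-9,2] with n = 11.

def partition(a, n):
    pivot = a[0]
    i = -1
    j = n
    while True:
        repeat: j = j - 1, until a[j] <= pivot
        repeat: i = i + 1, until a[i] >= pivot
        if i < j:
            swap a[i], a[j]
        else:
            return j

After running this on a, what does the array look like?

pivot = a[0] = 3; i = -1, j = 11
j→10 (a[10]=2≤3), i→0 (a[0]=3≥3); i<j, swap → [2,-8,-2,8,4,0,10,-7,7,-9,3]
j→9 (a[9]=-9≤3), i→3 (a[3]=8≥3); i<j, swap → [2,-8,-2,-9,4,0,10,-7,7,8,3]
j→7 (a[7]=-7≤3), i→4 (a[4]=4≥3); i<j, swap → [2,-8,-2,-9,-7,0,10,4,7,8,3]
j→5, i→6; i≥j, return j=5. a = [2,-8,-2,-9,-7,0,10,4,7,8,3]

[2,-8,-2,-9,-7,0,10,4,7,8,3]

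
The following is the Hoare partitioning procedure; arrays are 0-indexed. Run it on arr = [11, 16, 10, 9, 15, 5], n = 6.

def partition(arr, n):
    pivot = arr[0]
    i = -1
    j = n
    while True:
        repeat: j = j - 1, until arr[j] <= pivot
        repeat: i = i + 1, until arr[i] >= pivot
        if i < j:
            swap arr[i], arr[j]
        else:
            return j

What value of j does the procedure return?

2

pivot=11
j stops at 5 (5), i stops at 0 (11); swap ⇒ [5, 16, 10, 9, 15, 11]
j stops at 3 (9), i stops at 1 (16); swap ⇒ [5, 9, 10, 16, 15, 11]
j stops at 2, i stops at 3; i≥j ⇒ return 2. arr=[5, 9, 10, 16, 15, 11]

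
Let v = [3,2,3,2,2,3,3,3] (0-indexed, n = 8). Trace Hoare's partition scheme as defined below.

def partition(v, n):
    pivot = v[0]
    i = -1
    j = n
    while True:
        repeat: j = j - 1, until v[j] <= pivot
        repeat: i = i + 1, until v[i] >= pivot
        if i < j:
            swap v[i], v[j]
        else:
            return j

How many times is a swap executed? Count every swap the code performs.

2

pivot = v[0] = 3; i = -1, j = 8
j→7 (v[7]=3≤3), i→0 (v[0]=3≥3); i<j, swap → [3,2,3,2,2,3,3,3]
j→6 (v[6]=3≤3), i→2 (v[2]=3≥3); i<j, swap → [3,2,3,2,2,3,3,3]
j→5, i→5; i≥j, return j=5. v = [3,2,3,2,2,3,3,3]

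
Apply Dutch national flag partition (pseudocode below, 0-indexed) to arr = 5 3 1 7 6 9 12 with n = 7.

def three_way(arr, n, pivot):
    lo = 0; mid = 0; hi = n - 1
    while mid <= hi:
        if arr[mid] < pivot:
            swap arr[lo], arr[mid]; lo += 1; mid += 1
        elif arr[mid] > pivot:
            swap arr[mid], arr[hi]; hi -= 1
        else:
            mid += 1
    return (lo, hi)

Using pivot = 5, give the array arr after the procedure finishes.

3 1 5 6 9 12 7

pivot = 5; lo=0, mid=0, hi=6
arr[mid]=5=5: mid=1
arr[mid]=3<5: swap arr[0],arr[1]; lo=1,mid=2 → 3 5 1 7 6 9 12
arr[mid]=1<5: swap arr[1],arr[2]; lo=2,mid=3 → 3 1 5 7 6 9 12
arr[mid]=7>5: swap arr[3],arr[6]; hi=5 → 3 1 5 12 6 9 7
arr[mid]=12>5: swap arr[3],arr[5]; hi=4 → 3 1 5 9 6 12 7
arr[mid]=9>5: swap arr[3],arr[4]; hi=3 → 3 1 5 6 9 12 7
arr[mid]=6>5: swap arr[3],arr[3]; hi=2 → 3 1 5 6 9 12 7
end: lo=2, hi=2; arr = 3 1 5 6 9 12 7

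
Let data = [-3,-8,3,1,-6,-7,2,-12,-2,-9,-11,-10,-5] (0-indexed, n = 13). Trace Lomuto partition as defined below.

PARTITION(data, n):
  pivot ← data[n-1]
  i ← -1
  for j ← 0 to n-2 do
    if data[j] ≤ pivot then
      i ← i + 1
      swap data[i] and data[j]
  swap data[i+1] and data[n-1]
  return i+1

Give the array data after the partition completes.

pivot=-5, i=-1
j=0: -3>-5, skip
j=1: -8≤-5, i=0, swap(0,1) ⇒ [-8,-3,3,1,-6,-7,2,-12,-2,-9,-11,-10,-5]
j=2: 3>-5, skip
j=3: 1>-5, skip
j=4: -6≤-5, i=1, swap(1,4) ⇒ [-8,-6,3,1,-3,-7,2,-12,-2,-9,-11,-10,-5]
j=5: -7≤-5, i=2, swap(2,5) ⇒ [-8,-6,-7,1,-3,3,2,-12,-2,-9,-11,-10,-5]
j=6: 2>-5, skip
j=7: -12≤-5, i=3, swap(3,7) ⇒ [-8,-6,-7,-12,-3,3,2,1,-2,-9,-11,-10,-5]
j=8: -2>-5, skip
j=9: -9≤-5, i=4, swap(4,9) ⇒ [-8,-6,-7,-12,-9,3,2,1,-2,-3,-11,-10,-5]
j=10: -11≤-5, i=5, swap(5,10) ⇒ [-8,-6,-7,-12,-9,-11,2,1,-2,-3,3,-10,-5]
j=11: -10≤-5, i=6, swap(6,11) ⇒ [-8,-6,-7,-12,-9,-11,-10,1,-2,-3,3,2,-5]
swap(7,12) ⇒ [-8,-6,-7,-12,-9,-11,-10,-5,-2,-3,3,2,1]; return 7

[-8,-6,-7,-12,-9,-11,-10,-5,-2,-3,3,2,1]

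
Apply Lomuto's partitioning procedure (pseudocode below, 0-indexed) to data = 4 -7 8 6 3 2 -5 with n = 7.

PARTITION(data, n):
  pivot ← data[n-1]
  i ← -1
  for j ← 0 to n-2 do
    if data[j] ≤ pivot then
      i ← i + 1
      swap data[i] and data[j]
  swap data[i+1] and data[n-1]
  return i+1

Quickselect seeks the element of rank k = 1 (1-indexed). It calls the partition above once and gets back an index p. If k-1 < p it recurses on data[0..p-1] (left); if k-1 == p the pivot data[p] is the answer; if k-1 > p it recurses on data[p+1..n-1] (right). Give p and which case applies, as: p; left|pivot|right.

pivot = data[6] = -5; i = -1
j=0: data[0]=4 > -5 → no swap
j=1: data[1]=-7 ≤ -5 → i=0, swap data[0],data[1] → -7 4 8 6 3 2 -5
j=2: data[2]=8 > -5 → no swap
j=3: data[3]=6 > -5 → no swap
j=4: data[4]=3 > -5 → no swap
j=5: data[5]=2 > -5 → no swap
final swap data[1],data[6] → -7 -5 8 6 3 2 4; return 1
p = 1; k-1 = 0 < 1 ⇒ left

1; left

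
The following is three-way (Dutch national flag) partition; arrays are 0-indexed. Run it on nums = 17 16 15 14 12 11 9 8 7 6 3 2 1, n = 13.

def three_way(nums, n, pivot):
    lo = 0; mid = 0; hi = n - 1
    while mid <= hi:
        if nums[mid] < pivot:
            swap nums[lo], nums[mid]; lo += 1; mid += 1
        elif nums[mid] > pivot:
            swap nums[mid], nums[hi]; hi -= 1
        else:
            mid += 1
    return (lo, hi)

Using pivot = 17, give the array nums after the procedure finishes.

lo=0 mid=0 hi=12
17=17: mid=1
16<17: swap(0,1), lo=1 mid=2 ⇒ 16 17 15 14 12 11 9 8 7 6 3 2 1
15<17: swap(1,2), lo=2 mid=3 ⇒ 16 15 17 14 12 11 9 8 7 6 3 2 1
14<17: swap(2,3), lo=3 mid=4 ⇒ 16 15 14 17 12 11 9 8 7 6 3 2 1
12<17: swap(3,4), lo=4 mid=5 ⇒ 16 15 14 12 17 11 9 8 7 6 3 2 1
11<17: swap(4,5), lo=5 mid=6 ⇒ 16 15 14 12 11 17 9 8 7 6 3 2 1
9<17: swap(5,6), lo=6 mid=7 ⇒ 16 15 14 12 11 9 17 8 7 6 3 2 1
8<17: swap(6,7), lo=7 mid=8 ⇒ 16 15 14 12 11 9 8 17 7 6 3 2 1
7<17: swap(7,8), lo=8 mid=9 ⇒ 16 15 14 12 11 9 8 7 17 6 3 2 1
6<17: swap(8,9), lo=9 mid=10 ⇒ 16 15 14 12 11 9 8 7 6 17 3 2 1
3<17: swap(9,10), lo=10 mid=11 ⇒ 16 15 14 12 11 9 8 7 6 3 17 2 1
2<17: swap(10,11), lo=11 mid=12 ⇒ 16 15 14 12 11 9 8 7 6 3 2 17 1
1<17: swap(11,12), lo=12 mid=13 ⇒ 16 15 14 12 11 9 8 7 6 3 2 1 17
done. lo=12 hi=12; nums=16 15 14 12 11 9 8 7 6 3 2 1 17

16 15 14 12 11 9 8 7 6 3 2 1 17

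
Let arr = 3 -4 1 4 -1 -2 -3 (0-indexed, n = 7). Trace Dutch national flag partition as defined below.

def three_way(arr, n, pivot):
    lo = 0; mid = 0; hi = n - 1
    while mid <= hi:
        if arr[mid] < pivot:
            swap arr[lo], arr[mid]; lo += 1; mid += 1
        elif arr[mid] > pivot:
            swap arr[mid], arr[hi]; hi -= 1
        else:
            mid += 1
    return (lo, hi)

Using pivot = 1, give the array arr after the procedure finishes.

-3 -4 -2 -1 1 4 3

pivot = 1; lo=0, mid=0, hi=6
arr[mid]=3>1: swap arr[0],arr[6]; hi=5 → -3 -4 1 4 -1 -2 3
arr[mid]=-3<1: swap arr[0],arr[0]; lo=1,mid=1 → -3 -4 1 4 -1 -2 3
arr[mid]=-4<1: swap arr[1],arr[1]; lo=2,mid=2 → -3 -4 1 4 -1 -2 3
arr[mid]=1=1: mid=3
arr[mid]=4>1: swap arr[3],arr[5]; hi=4 → -3 -4 1 -2 -1 4 3
arr[mid]=-2<1: swap arr[2],arr[3]; lo=3,mid=4 → -3 -4 -2 1 -1 4 3
arr[mid]=-1<1: swap arr[3],arr[4]; lo=4,mid=5 → -3 -4 -2 -1 1 4 3
end: lo=4, hi=4; arr = -3 -4 -2 -1 1 4 3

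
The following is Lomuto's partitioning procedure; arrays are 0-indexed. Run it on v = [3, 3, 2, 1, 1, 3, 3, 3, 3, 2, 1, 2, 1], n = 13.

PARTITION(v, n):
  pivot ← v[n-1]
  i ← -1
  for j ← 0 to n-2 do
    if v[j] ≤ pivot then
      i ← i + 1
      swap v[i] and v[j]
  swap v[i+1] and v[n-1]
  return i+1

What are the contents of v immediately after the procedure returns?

pivot = v[12] = 1; i = -1
j=0: v[0]=3 > 1 → no swap
j=1: v[1]=3 > 1 → no swap
j=2: v[2]=2 > 1 → no swap
j=3: v[3]=1 ≤ 1 → i=0, swap v[0],v[3] → [1, 3, 2, 3, 1, 3, 3, 3, 3, 2, 1, 2, 1]
j=4: v[4]=1 ≤ 1 → i=1, swap v[1],v[4] → [1, 1, 2, 3, 3, 3, 3, 3, 3, 2, 1, 2, 1]
j=5: v[5]=3 > 1 → no swap
j=6: v[6]=3 > 1 → no swap
j=7: v[7]=3 > 1 → no swap
j=8: v[8]=3 > 1 → no swap
j=9: v[9]=2 > 1 → no swap
j=10: v[10]=1 ≤ 1 → i=2, swap v[2],v[10] → [1, 1, 1, 3, 3, 3, 3, 3, 3, 2, 2, 2, 1]
j=11: v[11]=2 > 1 → no swap
final swap v[3],v[12] → [1, 1, 1, 1, 3, 3, 3, 3, 3, 2, 2, 2, 3]; return 3

[1, 1, 1, 1, 3, 3, 3, 3, 3, 2, 2, 2, 3]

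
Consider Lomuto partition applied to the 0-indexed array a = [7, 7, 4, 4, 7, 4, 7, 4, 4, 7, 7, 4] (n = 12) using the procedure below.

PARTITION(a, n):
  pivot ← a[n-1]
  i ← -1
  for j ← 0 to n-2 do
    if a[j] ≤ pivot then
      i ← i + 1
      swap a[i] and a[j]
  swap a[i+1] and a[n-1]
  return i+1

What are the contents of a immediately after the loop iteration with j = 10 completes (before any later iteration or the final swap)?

pivot=4, i=-1
j=0: 7>4, skip
j=1: 7>4, skip
j=2: 4≤4, i=0, swap(0,2) ⇒ [4, 7, 7, 4, 7, 4, 7, 4, 4, 7, 7, 4]
j=3: 4≤4, i=1, swap(1,3) ⇒ [4, 4, 7, 7, 7, 4, 7, 4, 4, 7, 7, 4]
j=4: 7>4, skip
j=5: 4≤4, i=2, swap(2,5) ⇒ [4, 4, 4, 7, 7, 7, 7, 4, 4, 7, 7, 4]
j=6: 7>4, skip
j=7: 4≤4, i=3, swap(3,7) ⇒ [4, 4, 4, 4, 7, 7, 7, 7, 4, 7, 7, 4]
j=8: 4≤4, i=4, swap(4,8) ⇒ [4, 4, 4, 4, 4, 7, 7, 7, 7, 7, 7, 4]
j=9: 7>4, skip
j=10: 7>4, skip
(after j=10) a = [4, 4, 4, 4, 4, 7, 7, 7, 7, 7, 7, 4]

[4, 4, 4, 4, 4, 7, 7, 7, 7, 7, 7, 4]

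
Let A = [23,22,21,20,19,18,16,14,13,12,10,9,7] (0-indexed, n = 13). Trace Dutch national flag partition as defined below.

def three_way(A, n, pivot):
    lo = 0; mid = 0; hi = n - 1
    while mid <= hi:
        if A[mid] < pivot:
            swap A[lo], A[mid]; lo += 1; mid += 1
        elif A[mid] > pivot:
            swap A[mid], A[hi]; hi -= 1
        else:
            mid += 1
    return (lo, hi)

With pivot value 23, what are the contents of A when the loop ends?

pivot = 23; lo=0, mid=0, hi=12
A[mid]=23=23: mid=1
A[mid]=22<23: swap A[0],A[1]; lo=1,mid=2 → [22,23,21,20,19,18,16,14,13,12,10,9,7]
A[mid]=21<23: swap A[1],A[2]; lo=2,mid=3 → [22,21,23,20,19,18,16,14,13,12,10,9,7]
A[mid]=20<23: swap A[2],A[3]; lo=3,mid=4 → [22,21,20,23,19,18,16,14,13,12,10,9,7]
A[mid]=19<23: swap A[3],A[4]; lo=4,mid=5 → [22,21,20,19,23,18,16,14,13,12,10,9,7]
A[mid]=18<23: swap A[4],A[5]; lo=5,mid=6 → [22,21,20,19,18,23,16,14,13,12,10,9,7]
A[mid]=16<23: swap A[5],A[6]; lo=6,mid=7 → [22,21,20,19,18,16,23,14,13,12,10,9,7]
A[mid]=14<23: swap A[6],A[7]; lo=7,mid=8 → [22,21,20,19,18,16,14,23,13,12,10,9,7]
A[mid]=13<23: swap A[7],A[8]; lo=8,mid=9 → [22,21,20,19,18,16,14,13,23,12,10,9,7]
A[mid]=12<23: swap A[8],A[9]; lo=9,mid=10 → [22,21,20,19,18,16,14,13,12,23,10,9,7]
A[mid]=10<23: swap A[9],A[10]; lo=10,mid=11 → [22,21,20,19,18,16,14,13,12,10,23,9,7]
A[mid]=9<23: swap A[10],A[11]; lo=11,mid=12 → [22,21,20,19,18,16,14,13,12,10,9,23,7]
A[mid]=7<23: swap A[11],A[12]; lo=12,mid=13 → [22,21,20,19,18,16,14,13,12,10,9,7,23]
end: lo=12, hi=12; A = [22,21,20,19,18,16,14,13,12,10,9,7,23]

[22,21,20,19,18,16,14,13,12,10,9,7,23]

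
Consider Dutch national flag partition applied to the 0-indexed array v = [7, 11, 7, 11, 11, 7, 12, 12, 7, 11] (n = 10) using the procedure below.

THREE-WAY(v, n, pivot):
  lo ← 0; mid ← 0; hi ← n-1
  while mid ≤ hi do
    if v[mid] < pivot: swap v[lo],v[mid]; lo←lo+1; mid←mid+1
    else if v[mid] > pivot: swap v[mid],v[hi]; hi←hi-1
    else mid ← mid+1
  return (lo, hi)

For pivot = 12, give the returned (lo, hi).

pivot = 12; lo=0, mid=0, hi=9
v[mid]=7<12: swap v[0],v[0]; lo=1,mid=1 → [7, 11, 7, 11, 11, 7, 12, 12, 7, 11]
v[mid]=11<12: swap v[1],v[1]; lo=2,mid=2 → [7, 11, 7, 11, 11, 7, 12, 12, 7, 11]
v[mid]=7<12: swap v[2],v[2]; lo=3,mid=3 → [7, 11, 7, 11, 11, 7, 12, 12, 7, 11]
v[mid]=11<12: swap v[3],v[3]; lo=4,mid=4 → [7, 11, 7, 11, 11, 7, 12, 12, 7, 11]
v[mid]=11<12: swap v[4],v[4]; lo=5,mid=5 → [7, 11, 7, 11, 11, 7, 12, 12, 7, 11]
v[mid]=7<12: swap v[5],v[5]; lo=6,mid=6 → [7, 11, 7, 11, 11, 7, 12, 12, 7, 11]
v[mid]=12=12: mid=7
v[mid]=12=12: mid=8
v[mid]=7<12: swap v[6],v[8]; lo=7,mid=9 → [7, 11, 7, 11, 11, 7, 7, 12, 12, 11]
v[mid]=11<12: swap v[7],v[9]; lo=8,mid=10 → [7, 11, 7, 11, 11, 7, 7, 11, 12, 12]
end: lo=8, hi=9; v = [7, 11, 7, 11, 11, 7, 7, 11, 12, 12]

(8, 9)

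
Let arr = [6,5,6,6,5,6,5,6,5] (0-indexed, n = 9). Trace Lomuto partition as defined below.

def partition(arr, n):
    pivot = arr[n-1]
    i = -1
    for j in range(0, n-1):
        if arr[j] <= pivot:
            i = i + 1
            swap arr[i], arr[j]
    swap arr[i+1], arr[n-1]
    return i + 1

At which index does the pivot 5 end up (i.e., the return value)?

pivot = arr[8] = 5; i = -1
j=0: arr[0]=6 > 5 → no swap
j=1: arr[1]=5 ≤ 5 → i=0, swap arr[0],arr[1] → [5,6,6,6,5,6,5,6,5]
j=2: arr[2]=6 > 5 → no swap
j=3: arr[3]=6 > 5 → no swap
j=4: arr[4]=5 ≤ 5 → i=1, swap arr[1],arr[4] → [5,5,6,6,6,6,5,6,5]
j=5: arr[5]=6 > 5 → no swap
j=6: arr[6]=5 ≤ 5 → i=2, swap arr[2],arr[6] → [5,5,5,6,6,6,6,6,5]
j=7: arr[7]=6 > 5 → no swap
final swap arr[3],arr[8] → [5,5,5,5,6,6,6,6,6]; return 3

3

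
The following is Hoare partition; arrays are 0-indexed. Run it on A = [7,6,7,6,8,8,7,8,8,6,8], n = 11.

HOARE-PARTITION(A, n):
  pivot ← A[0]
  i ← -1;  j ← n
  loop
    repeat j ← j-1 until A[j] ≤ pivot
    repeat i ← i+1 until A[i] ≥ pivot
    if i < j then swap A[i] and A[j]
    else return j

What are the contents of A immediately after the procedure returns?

[6,6,7,6,8,8,7,8,8,7,8]

pivot = A[0] = 7; i = -1, j = 11
j→9 (A[9]=6≤7), i→0 (A[0]=7≥7); i<j, swap → [6,6,7,6,8,8,7,8,8,7,8]
j→6 (A[6]=7≤7), i→2 (A[2]=7≥7); i<j, swap → [6,6,7,6,8,8,7,8,8,7,8]
j→3, i→4; i≥j, return j=3. A = [6,6,7,6,8,8,7,8,8,7,8]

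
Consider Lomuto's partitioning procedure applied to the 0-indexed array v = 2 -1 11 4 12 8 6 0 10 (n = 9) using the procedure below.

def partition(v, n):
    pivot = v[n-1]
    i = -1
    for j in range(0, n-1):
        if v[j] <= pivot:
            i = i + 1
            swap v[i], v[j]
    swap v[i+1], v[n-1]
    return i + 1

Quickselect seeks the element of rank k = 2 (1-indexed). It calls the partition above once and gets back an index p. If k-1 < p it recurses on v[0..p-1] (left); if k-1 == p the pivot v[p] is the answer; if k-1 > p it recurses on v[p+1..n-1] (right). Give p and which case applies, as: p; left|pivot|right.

6; left

pivot = v[8] = 10; i = -1
j=0: v[0]=2 ≤ 10 → i=0, swap v[0],v[0] (no change) → 2 -1 11 4 12 8 6 0 10
j=1: v[1]=-1 ≤ 10 → i=1, swap v[1],v[1] (no change) → 2 -1 11 4 12 8 6 0 10
j=2: v[2]=11 > 10 → no swap
j=3: v[3]=4 ≤ 10 → i=2, swap v[2],v[3] → 2 -1 4 11 12 8 6 0 10
j=4: v[4]=12 > 10 → no swap
j=5: v[5]=8 ≤ 10 → i=3, swap v[3],v[5] → 2 -1 4 8 12 11 6 0 10
j=6: v[6]=6 ≤ 10 → i=4, swap v[4],v[6] → 2 -1 4 8 6 11 12 0 10
j=7: v[7]=0 ≤ 10 → i=5, swap v[5],v[7] → 2 -1 4 8 6 0 12 11 10
final swap v[6],v[8] → 2 -1 4 8 6 0 10 11 12; return 6
p = 6; k-1 = 1 < 6 ⇒ left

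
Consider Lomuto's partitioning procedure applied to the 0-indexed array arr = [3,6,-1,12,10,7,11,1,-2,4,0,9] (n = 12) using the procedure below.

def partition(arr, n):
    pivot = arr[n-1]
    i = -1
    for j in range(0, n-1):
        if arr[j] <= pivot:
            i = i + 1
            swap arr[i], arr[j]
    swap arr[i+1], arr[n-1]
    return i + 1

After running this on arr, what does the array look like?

[3,6,-1,7,1,-2,4,0,9,11,10,12]

pivot=9, i=-1
j=0: 3≤9, i=0, swap(0,0) ⇒ [3,6,-1,12,10,7,11,1,-2,4,0,9]
j=1: 6≤9, i=1, swap(1,1) ⇒ [3,6,-1,12,10,7,11,1,-2,4,0,9]
j=2: -1≤9, i=2, swap(2,2) ⇒ [3,6,-1,12,10,7,11,1,-2,4,0,9]
j=3: 12>9, skip
j=4: 10>9, skip
j=5: 7≤9, i=3, swap(3,5) ⇒ [3,6,-1,7,10,12,11,1,-2,4,0,9]
j=6: 11>9, skip
j=7: 1≤9, i=4, swap(4,7) ⇒ [3,6,-1,7,1,12,11,10,-2,4,0,9]
j=8: -2≤9, i=5, swap(5,8) ⇒ [3,6,-1,7,1,-2,11,10,12,4,0,9]
j=9: 4≤9, i=6, swap(6,9) ⇒ [3,6,-1,7,1,-2,4,10,12,11,0,9]
j=10: 0≤9, i=7, swap(7,10) ⇒ [3,6,-1,7,1,-2,4,0,12,11,10,9]
swap(8,11) ⇒ [3,6,-1,7,1,-2,4,0,9,11,10,12]; return 8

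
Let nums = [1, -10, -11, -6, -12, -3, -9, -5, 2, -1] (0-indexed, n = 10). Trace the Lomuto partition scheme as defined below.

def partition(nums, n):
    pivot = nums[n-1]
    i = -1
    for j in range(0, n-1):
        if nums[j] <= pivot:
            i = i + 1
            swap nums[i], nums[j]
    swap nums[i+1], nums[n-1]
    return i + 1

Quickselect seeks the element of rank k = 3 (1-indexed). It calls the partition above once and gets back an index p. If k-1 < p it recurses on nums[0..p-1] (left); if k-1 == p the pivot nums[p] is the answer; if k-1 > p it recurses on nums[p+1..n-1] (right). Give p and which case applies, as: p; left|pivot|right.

pivot = nums[9] = -1; i = -1
j=0: nums[0]=1 > -1 → no swap
j=1: nums[1]=-10 ≤ -1 → i=0, swap nums[0],nums[1] → [-10, 1, -11, -6, -12, -3, -9, -5, 2, -1]
j=2: nums[2]=-11 ≤ -1 → i=1, swap nums[1],nums[2] → [-10, -11, 1, -6, -12, -3, -9, -5, 2, -1]
j=3: nums[3]=-6 ≤ -1 → i=2, swap nums[2],nums[3] → [-10, -11, -6, 1, -12, -3, -9, -5, 2, -1]
j=4: nums[4]=-12 ≤ -1 → i=3, swap nums[3],nums[4] → [-10, -11, -6, -12, 1, -3, -9, -5, 2, -1]
j=5: nums[5]=-3 ≤ -1 → i=4, swap nums[4],nums[5] → [-10, -11, -6, -12, -3, 1, -9, -5, 2, -1]
j=6: nums[6]=-9 ≤ -1 → i=5, swap nums[5],nums[6] → [-10, -11, -6, -12, -3, -9, 1, -5, 2, -1]
j=7: nums[7]=-5 ≤ -1 → i=6, swap nums[6],nums[7] → [-10, -11, -6, -12, -3, -9, -5, 1, 2, -1]
j=8: nums[8]=2 > -1 → no swap
final swap nums[7],nums[9] → [-10, -11, -6, -12, -3, -9, -5, -1, 2, 1]; return 7
p = 7; k-1 = 2 < 7 ⇒ left

7; left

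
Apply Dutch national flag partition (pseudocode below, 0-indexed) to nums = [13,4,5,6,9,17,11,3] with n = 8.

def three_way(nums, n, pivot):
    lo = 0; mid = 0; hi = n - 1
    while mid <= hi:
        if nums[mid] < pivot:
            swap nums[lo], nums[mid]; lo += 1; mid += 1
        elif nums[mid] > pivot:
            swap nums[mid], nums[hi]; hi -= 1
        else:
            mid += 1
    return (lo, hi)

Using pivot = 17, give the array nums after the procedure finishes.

[13,4,5,6,9,11,3,17]

pivot = 17; lo=0, mid=0, hi=7
nums[mid]=13<17: swap nums[0],nums[0]; lo=1,mid=1 → [13,4,5,6,9,17,11,3]
nums[mid]=4<17: swap nums[1],nums[1]; lo=2,mid=2 → [13,4,5,6,9,17,11,3]
nums[mid]=5<17: swap nums[2],nums[2]; lo=3,mid=3 → [13,4,5,6,9,17,11,3]
nums[mid]=6<17: swap nums[3],nums[3]; lo=4,mid=4 → [13,4,5,6,9,17,11,3]
nums[mid]=9<17: swap nums[4],nums[4]; lo=5,mid=5 → [13,4,5,6,9,17,11,3]
nums[mid]=17=17: mid=6
nums[mid]=11<17: swap nums[5],nums[6]; lo=6,mid=7 → [13,4,5,6,9,11,17,3]
nums[mid]=3<17: swap nums[6],nums[7]; lo=7,mid=8 → [13,4,5,6,9,11,3,17]
end: lo=7, hi=7; nums = [13,4,5,6,9,11,3,17]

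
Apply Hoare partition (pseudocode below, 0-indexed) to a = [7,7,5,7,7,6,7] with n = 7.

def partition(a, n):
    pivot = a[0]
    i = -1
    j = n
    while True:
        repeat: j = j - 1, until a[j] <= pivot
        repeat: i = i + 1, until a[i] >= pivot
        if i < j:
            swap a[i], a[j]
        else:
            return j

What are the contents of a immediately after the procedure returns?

[7,6,5,7,7,7,7]

pivot=7
j stops at 6 (7), i stops at 0 (7); swap ⇒ [7,7,5,7,7,6,7]
j stops at 5 (6), i stops at 1 (7); swap ⇒ [7,6,5,7,7,7,7]
j stops at 4 (7), i stops at 3 (7); swap ⇒ [7,6,5,7,7,7,7]
j stops at 3, i stops at 4; i≥j ⇒ return 3. a=[7,6,5,7,7,7,7]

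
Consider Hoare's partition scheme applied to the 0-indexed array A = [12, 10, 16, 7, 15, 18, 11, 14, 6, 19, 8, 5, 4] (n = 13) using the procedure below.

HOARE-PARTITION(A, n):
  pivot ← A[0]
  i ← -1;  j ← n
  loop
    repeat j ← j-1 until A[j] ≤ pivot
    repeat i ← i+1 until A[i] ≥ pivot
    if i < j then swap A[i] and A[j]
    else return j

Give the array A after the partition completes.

[4, 10, 5, 7, 8, 6, 11, 14, 18, 19, 15, 16, 12]

pivot = A[0] = 12; i = -1, j = 13
j→12 (A[12]=4≤12), i→0 (A[0]=12≥12); i<j, swap → [4, 10, 16, 7, 15, 18, 11, 14, 6, 19, 8, 5, 12]
j→11 (A[11]=5≤12), i→2 (A[2]=16≥12); i<j, swap → [4, 10, 5, 7, 15, 18, 11, 14, 6, 19, 8, 16, 12]
j→10 (A[10]=8≤12), i→4 (A[4]=15≥12); i<j, swap → [4, 10, 5, 7, 8, 18, 11, 14, 6, 19, 15, 16, 12]
j→8 (A[8]=6≤12), i→5 (A[5]=18≥12); i<j, swap → [4, 10, 5, 7, 8, 6, 11, 14, 18, 19, 15, 16, 12]
j→6, i→7; i≥j, return j=6. A = [4, 10, 5, 7, 8, 6, 11, 14, 18, 19, 15, 16, 12]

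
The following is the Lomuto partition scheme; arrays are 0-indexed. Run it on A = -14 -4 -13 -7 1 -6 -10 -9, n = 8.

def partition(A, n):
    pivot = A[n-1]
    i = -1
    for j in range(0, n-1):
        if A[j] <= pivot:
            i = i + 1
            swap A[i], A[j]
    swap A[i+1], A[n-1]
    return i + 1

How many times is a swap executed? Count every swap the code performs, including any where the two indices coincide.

4

pivot=-9, i=-1
j=0: -14≤-9, i=0, swap(0,0) ⇒ -14 -4 -13 -7 1 -6 -10 -9
j=1: -4>-9, skip
j=2: -13≤-9, i=1, swap(1,2) ⇒ -14 -13 -4 -7 1 -6 -10 -9
j=3: -7>-9, skip
j=4: 1>-9, skip
j=5: -6>-9, skip
j=6: -10≤-9, i=2, swap(2,6) ⇒ -14 -13 -10 -7 1 -6 -4 -9
swap(3,7) ⇒ -14 -13 -10 -9 1 -6 -4 -7; return 3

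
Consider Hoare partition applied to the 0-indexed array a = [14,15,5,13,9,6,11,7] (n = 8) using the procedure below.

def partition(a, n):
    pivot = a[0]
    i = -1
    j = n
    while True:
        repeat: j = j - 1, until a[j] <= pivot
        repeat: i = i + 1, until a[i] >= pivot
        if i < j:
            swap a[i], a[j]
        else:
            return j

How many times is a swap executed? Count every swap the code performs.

pivot=14
j stops at 7 (7), i stops at 0 (14); swap ⇒ [7,15,5,13,9,6,11,14]
j stops at 6 (11), i stops at 1 (15); swap ⇒ [7,11,5,13,9,6,15,14]
j stops at 5, i stops at 6; i≥j ⇒ return 5. a=[7,11,5,13,9,6,15,14]

2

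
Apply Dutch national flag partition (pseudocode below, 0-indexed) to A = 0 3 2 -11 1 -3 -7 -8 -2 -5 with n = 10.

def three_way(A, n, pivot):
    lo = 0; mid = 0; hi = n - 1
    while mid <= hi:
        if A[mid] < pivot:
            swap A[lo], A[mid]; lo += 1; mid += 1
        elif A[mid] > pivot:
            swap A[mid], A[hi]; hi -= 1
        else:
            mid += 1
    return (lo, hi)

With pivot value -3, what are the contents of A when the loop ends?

lo=0 mid=0 hi=9
0>-3: swap(0,9), hi=8 ⇒ -5 3 2 -11 1 -3 -7 -8 -2 0
-5<-3: swap(0,0), lo=1 mid=1 ⇒ -5 3 2 -11 1 -3 -7 -8 -2 0
3>-3: swap(1,8), hi=7 ⇒ -5 -2 2 -11 1 -3 -7 -8 3 0
-2>-3: swap(1,7), hi=6 ⇒ -5 -8 2 -11 1 -3 -7 -2 3 0
-8<-3: swap(1,1), lo=2 mid=2 ⇒ -5 -8 2 -11 1 -3 -7 -2 3 0
2>-3: swap(2,6), hi=5 ⇒ -5 -8 -7 -11 1 -3 2 -2 3 0
-7<-3: swap(2,2), lo=3 mid=3 ⇒ -5 -8 -7 -11 1 -3 2 -2 3 0
-11<-3: swap(3,3), lo=4 mid=4 ⇒ -5 -8 -7 -11 1 -3 2 -2 3 0
1>-3: swap(4,5), hi=4 ⇒ -5 -8 -7 -11 -3 1 2 -2 3 0
-3=-3: mid=5
done. lo=4 hi=4; A=-5 -8 -7 -11 -3 1 2 -2 3 0

-5 -8 -7 -11 -3 1 2 -2 3 0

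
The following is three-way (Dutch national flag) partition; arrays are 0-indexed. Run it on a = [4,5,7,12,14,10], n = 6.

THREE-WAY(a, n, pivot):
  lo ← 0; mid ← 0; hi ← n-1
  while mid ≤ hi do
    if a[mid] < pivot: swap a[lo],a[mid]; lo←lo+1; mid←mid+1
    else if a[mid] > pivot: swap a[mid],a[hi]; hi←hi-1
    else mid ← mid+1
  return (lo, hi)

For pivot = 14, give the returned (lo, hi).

(5, 5)

pivot = 14; lo=0, mid=0, hi=5
a[mid]=4<14: swap a[0],a[0]; lo=1,mid=1 → [4,5,7,12,14,10]
a[mid]=5<14: swap a[1],a[1]; lo=2,mid=2 → [4,5,7,12,14,10]
a[mid]=7<14: swap a[2],a[2]; lo=3,mid=3 → [4,5,7,12,14,10]
a[mid]=12<14: swap a[3],a[3]; lo=4,mid=4 → [4,5,7,12,14,10]
a[mid]=14=14: mid=5
a[mid]=10<14: swap a[4],a[5]; lo=5,mid=6 → [4,5,7,12,10,14]
end: lo=5, hi=5; a = [4,5,7,12,10,14]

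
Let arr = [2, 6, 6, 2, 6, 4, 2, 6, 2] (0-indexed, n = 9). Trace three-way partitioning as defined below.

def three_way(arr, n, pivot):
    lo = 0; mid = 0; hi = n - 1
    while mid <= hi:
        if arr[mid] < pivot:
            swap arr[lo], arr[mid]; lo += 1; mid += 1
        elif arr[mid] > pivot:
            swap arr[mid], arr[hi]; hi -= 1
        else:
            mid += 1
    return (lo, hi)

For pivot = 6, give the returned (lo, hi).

(5, 8)

lo=0 mid=0 hi=8
2<6: swap(0,0), lo=1 mid=1 ⇒ [2, 6, 6, 2, 6, 4, 2, 6, 2]
6=6: mid=2
6=6: mid=3
2<6: swap(1,3), lo=2 mid=4 ⇒ [2, 2, 6, 6, 6, 4, 2, 6, 2]
6=6: mid=5
4<6: swap(2,5), lo=3 mid=6 ⇒ [2, 2, 4, 6, 6, 6, 2, 6, 2]
2<6: swap(3,6), lo=4 mid=7 ⇒ [2, 2, 4, 2, 6, 6, 6, 6, 2]
6=6: mid=8
2<6: swap(4,8), lo=5 mid=9 ⇒ [2, 2, 4, 2, 2, 6, 6, 6, 6]
done. lo=5 hi=8; arr=[2, 2, 4, 2, 2, 6, 6, 6, 6]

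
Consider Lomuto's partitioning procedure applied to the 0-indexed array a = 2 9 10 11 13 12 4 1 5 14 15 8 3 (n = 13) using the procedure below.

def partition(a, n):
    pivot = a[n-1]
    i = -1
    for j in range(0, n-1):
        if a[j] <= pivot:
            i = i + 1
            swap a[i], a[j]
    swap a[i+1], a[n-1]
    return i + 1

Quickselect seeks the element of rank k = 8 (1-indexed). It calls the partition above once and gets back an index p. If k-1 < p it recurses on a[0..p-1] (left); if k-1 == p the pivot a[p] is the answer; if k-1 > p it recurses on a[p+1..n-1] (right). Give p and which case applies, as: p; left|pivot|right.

pivot=3, i=-1
j=0: 2≤3, i=0, swap(0,0) ⇒ 2 9 10 11 13 12 4 1 5 14 15 8 3
j=1: 9>3, skip
j=2: 10>3, skip
j=3: 11>3, skip
j=4: 13>3, skip
j=5: 12>3, skip
j=6: 4>3, skip
j=7: 1≤3, i=1, swap(1,7) ⇒ 2 1 10 11 13 12 4 9 5 14 15 8 3
j=8: 5>3, skip
j=9: 14>3, skip
j=10: 15>3, skip
j=11: 8>3, skip
swap(2,12) ⇒ 2 1 3 11 13 12 4 9 5 14 15 8 10; return 2
p = 2; k-1 = 7 > 2 ⇒ right

2; right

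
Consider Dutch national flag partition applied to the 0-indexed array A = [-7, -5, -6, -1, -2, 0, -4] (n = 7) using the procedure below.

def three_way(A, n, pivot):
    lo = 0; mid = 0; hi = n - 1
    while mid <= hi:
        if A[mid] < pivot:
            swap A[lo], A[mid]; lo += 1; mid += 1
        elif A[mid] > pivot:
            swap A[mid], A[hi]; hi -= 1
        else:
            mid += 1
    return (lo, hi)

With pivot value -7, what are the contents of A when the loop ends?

pivot = -7; lo=0, mid=0, hi=6
A[mid]=-7=-7: mid=1
A[mid]=-5>-7: swap A[1],A[6]; hi=5 → [-7, -4, -6, -1, -2, 0, -5]
A[mid]=-4>-7: swap A[1],A[5]; hi=4 → [-7, 0, -6, -1, -2, -4, -5]
A[mid]=0>-7: swap A[1],A[4]; hi=3 → [-7, -2, -6, -1, 0, -4, -5]
A[mid]=-2>-7: swap A[1],A[3]; hi=2 → [-7, -1, -6, -2, 0, -4, -5]
A[mid]=-1>-7: swap A[1],A[2]; hi=1 → [-7, -6, -1, -2, 0, -4, -5]
A[mid]=-6>-7: swap A[1],A[1]; hi=0 → [-7, -6, -1, -2, 0, -4, -5]
end: lo=0, hi=0; A = [-7, -6, -1, -2, 0, -4, -5]

[-7, -6, -1, -2, 0, -4, -5]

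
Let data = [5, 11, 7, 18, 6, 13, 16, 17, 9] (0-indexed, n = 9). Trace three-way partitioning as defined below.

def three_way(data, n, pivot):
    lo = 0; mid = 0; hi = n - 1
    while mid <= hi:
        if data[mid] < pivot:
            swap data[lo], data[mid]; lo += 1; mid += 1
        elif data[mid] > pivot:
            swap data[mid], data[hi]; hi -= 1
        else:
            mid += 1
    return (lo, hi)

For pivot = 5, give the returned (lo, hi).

(0, 0)

lo=0 mid=0 hi=8
5=5: mid=1
11>5: swap(1,8), hi=7 ⇒ [5, 9, 7, 18, 6, 13, 16, 17, 11]
9>5: swap(1,7), hi=6 ⇒ [5, 17, 7, 18, 6, 13, 16, 9, 11]
17>5: swap(1,6), hi=5 ⇒ [5, 16, 7, 18, 6, 13, 17, 9, 11]
16>5: swap(1,5), hi=4 ⇒ [5, 13, 7, 18, 6, 16, 17, 9, 11]
13>5: swap(1,4), hi=3 ⇒ [5, 6, 7, 18, 13, 16, 17, 9, 11]
6>5: swap(1,3), hi=2 ⇒ [5, 18, 7, 6, 13, 16, 17, 9, 11]
18>5: swap(1,2), hi=1 ⇒ [5, 7, 18, 6, 13, 16, 17, 9, 11]
7>5: swap(1,1), hi=0 ⇒ [5, 7, 18, 6, 13, 16, 17, 9, 11]
done. lo=0 hi=0; data=[5, 7, 18, 6, 13, 16, 17, 9, 11]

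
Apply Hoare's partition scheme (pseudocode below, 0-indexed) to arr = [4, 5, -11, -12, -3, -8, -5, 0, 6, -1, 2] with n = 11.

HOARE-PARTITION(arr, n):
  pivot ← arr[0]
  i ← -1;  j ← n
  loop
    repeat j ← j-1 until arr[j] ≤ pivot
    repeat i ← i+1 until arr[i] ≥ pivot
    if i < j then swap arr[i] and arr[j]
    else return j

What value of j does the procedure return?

pivot = arr[0] = 4; i = -1, j = 11
j→10 (arr[10]=2≤4), i→0 (arr[0]=4≥4); i<j, swap → [2, 5, -11, -12, -3, -8, -5, 0, 6, -1, 4]
j→9 (arr[9]=-1≤4), i→1 (arr[1]=5≥4); i<j, swap → [2, -1, -11, -12, -3, -8, -5, 0, 6, 5, 4]
j→7, i→8; i≥j, return j=7. arr = [2, -1, -11, -12, -3, -8, -5, 0, 6, 5, 4]

7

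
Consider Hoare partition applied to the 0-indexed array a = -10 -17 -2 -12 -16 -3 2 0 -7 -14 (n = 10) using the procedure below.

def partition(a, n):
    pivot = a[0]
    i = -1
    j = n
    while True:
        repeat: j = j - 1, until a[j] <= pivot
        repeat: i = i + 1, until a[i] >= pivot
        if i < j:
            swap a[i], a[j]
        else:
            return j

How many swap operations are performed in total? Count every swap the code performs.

2

pivot = a[0] = -10; i = -1, j = 10
j→9 (a[9]=-14≤-10), i→0 (a[0]=-10≥-10); i<j, swap → -14 -17 -2 -12 -16 -3 2 0 -7 -10
j→4 (a[4]=-16≤-10), i→2 (a[2]=-2≥-10); i<j, swap → -14 -17 -16 -12 -2 -3 2 0 -7 -10
j→3, i→4; i≥j, return j=3. a = -14 -17 -16 -12 -2 -3 2 0 -7 -10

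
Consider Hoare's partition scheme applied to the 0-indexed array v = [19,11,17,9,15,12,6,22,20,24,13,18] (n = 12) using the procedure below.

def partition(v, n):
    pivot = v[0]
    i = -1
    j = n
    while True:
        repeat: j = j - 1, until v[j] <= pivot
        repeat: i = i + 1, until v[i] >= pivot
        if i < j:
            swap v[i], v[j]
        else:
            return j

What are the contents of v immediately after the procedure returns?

pivot = v[0] = 19; i = -1, j = 12
j→11 (v[11]=18≤19), i→0 (v[0]=19≥19); i<j, swap → [18,11,17,9,15,12,6,22,20,24,13,19]
j→10 (v[10]=13≤19), i→7 (v[7]=22≥19); i<j, swap → [18,11,17,9,15,12,6,13,20,24,22,19]
j→7, i→8; i≥j, return j=7. v = [18,11,17,9,15,12,6,13,20,24,22,19]

[18,11,17,9,15,12,6,13,20,24,22,19]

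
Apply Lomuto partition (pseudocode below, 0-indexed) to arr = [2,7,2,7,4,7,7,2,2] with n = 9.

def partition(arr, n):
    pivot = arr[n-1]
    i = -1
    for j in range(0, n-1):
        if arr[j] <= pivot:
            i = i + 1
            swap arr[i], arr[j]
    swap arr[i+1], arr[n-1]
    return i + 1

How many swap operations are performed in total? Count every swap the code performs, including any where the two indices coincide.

pivot=2, i=-1
j=0: 2≤2, i=0, swap(0,0) ⇒ [2,7,2,7,4,7,7,2,2]
j=1: 7>2, skip
j=2: 2≤2, i=1, swap(1,2) ⇒ [2,2,7,7,4,7,7,2,2]
j=3: 7>2, skip
j=4: 4>2, skip
j=5: 7>2, skip
j=6: 7>2, skip
j=7: 2≤2, i=2, swap(2,7) ⇒ [2,2,2,7,4,7,7,7,2]
swap(3,8) ⇒ [2,2,2,2,4,7,7,7,7]; return 3

4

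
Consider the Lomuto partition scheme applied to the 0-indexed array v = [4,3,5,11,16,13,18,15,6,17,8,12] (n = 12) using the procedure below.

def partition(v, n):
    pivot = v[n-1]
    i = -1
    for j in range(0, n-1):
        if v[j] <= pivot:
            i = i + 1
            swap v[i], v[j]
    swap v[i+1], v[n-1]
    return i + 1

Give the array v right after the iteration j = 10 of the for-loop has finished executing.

[4,3,5,11,6,8,18,15,16,17,13,12]

pivot = v[11] = 12; i = -1
j=0: v[0]=4 ≤ 12 → i=0, swap v[0],v[0] (no change) → [4,3,5,11,16,13,18,15,6,17,8,12]
j=1: v[1]=3 ≤ 12 → i=1, swap v[1],v[1] (no change) → [4,3,5,11,16,13,18,15,6,17,8,12]
j=2: v[2]=5 ≤ 12 → i=2, swap v[2],v[2] (no change) → [4,3,5,11,16,13,18,15,6,17,8,12]
j=3: v[3]=11 ≤ 12 → i=3, swap v[3],v[3] (no change) → [4,3,5,11,16,13,18,15,6,17,8,12]
j=4: v[4]=16 > 12 → no swap
j=5: v[5]=13 > 12 → no swap
j=6: v[6]=18 > 12 → no swap
j=7: v[7]=15 > 12 → no swap
j=8: v[8]=6 ≤ 12 → i=4, swap v[4],v[8] → [4,3,5,11,6,13,18,15,16,17,8,12]
j=9: v[9]=17 > 12 → no swap
j=10: v[10]=8 ≤ 12 → i=5, swap v[5],v[10] → [4,3,5,11,6,8,18,15,16,17,13,12]
(after j=10) v = [4,3,5,11,6,8,18,15,16,17,13,12]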